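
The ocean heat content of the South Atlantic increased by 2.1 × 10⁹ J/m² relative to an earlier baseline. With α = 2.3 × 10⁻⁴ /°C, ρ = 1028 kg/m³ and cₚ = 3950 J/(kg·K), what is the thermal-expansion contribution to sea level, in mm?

Δh ≈ 119 mm

Δh = αQ/(ρcₚ) = 2.3×10⁻⁴ × 2.1×10⁹ / (1028 × 3950) ≈ 0.11895 m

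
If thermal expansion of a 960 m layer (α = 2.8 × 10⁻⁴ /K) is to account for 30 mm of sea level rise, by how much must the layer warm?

ΔT = Δh/(αH) = 0.03 / (2.8×10⁻⁴ × 960) ≈ 0.1116 °C

0.11 °C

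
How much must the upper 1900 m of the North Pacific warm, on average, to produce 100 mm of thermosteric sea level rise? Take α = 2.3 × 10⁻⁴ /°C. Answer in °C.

about 0.229 °C

ΔT = Δh/(αH) = 0.1 / (2.3×10⁻⁴ × 1900) ≈ 0.2288 °C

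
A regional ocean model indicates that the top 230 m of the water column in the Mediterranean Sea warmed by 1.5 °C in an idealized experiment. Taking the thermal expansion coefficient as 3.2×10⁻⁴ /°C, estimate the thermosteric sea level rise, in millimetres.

Δh = αΔT·H = 3.2×10⁻⁴ × 1.5 × 230 = 0.11040 m

Δh = 110 mm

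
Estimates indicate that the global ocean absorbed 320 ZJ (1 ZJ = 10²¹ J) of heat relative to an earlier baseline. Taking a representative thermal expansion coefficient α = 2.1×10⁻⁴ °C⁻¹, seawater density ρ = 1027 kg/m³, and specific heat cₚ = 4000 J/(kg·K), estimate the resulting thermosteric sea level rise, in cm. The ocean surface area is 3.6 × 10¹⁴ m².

Per unit area: Q = 320×10²¹ / (3.6×10¹⁴) ≈ 8.889×10⁸ J/m²
Δh = αQ/(ρcₚ) = 2.1×10⁻⁴ × 8.889×10⁸ / (1027 × 4000) ≈ 0.04544 m

about 4.54 cm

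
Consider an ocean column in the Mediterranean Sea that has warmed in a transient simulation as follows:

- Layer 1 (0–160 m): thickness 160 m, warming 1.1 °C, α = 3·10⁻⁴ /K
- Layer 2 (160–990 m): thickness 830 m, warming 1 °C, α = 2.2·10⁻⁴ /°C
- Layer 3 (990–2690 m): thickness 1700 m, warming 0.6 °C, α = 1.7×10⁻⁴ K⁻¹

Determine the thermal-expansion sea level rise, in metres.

Δh = 0.409 m

0–160 m: 3×10⁻⁴ × 160 × 1.1 = 0.05280 m
Layer 2: 2.2×10⁻⁴ × 830 × 1 = 0.18260 m
1700 × 1.7×10⁻⁴ × 0.6 = 0.17340 m
Δh = 0.05280 + 0.18260 + 0.17340 = 0.40880 m ≈ 0.409 m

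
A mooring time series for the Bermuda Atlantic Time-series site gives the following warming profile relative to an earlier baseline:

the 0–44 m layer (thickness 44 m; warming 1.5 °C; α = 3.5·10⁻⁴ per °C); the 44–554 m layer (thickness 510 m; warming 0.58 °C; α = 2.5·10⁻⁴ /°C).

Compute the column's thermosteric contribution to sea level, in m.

Layer 1: 44 × 3.5×10⁻⁴ × 1.5 = 0.02310 m
510 × 0.58 × 2.5×10⁻⁴ = 0.07395 m
Δh = 0.02310 + 0.07395 = 0.09705 m

0.097 m of thermosteric rise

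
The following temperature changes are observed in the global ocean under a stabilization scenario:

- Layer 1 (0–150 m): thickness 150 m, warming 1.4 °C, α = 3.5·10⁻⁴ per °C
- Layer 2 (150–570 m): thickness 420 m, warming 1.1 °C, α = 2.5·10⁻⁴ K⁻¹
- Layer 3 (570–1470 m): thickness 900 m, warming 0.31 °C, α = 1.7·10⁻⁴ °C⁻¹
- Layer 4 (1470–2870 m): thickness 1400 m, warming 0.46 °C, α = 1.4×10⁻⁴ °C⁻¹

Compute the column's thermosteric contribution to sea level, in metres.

Δh = 0.33 m

Layer 1: 150 × 3.5×10⁻⁴ × 1.4 = 0.07350 m
150–570 m: 1.1 × 420 × 2.5×10⁻⁴ = 0.11550 m
570–1470 m: 1.7×10⁻⁴ × 0.31 × 900 = 0.04743 m
Layer 4: 0.46 × 1.4×10⁻⁴ × 1400 = 0.09016 m
Δh = 0.07350 + 0.11550 + 0.04743 + 0.09016 = 0.32659 m ≈ 0.33 m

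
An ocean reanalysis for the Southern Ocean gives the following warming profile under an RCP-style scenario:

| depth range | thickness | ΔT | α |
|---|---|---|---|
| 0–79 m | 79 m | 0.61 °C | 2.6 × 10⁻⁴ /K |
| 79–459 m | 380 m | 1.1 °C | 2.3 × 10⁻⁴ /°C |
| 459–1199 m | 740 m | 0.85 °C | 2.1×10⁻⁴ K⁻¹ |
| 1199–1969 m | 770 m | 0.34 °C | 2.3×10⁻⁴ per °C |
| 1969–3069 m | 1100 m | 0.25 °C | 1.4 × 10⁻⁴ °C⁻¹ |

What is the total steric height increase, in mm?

0–79 m: 79 × 0.61 × 2.6×10⁻⁴ = 0.0125294 m
Layer 2: 1.1 × 2.3×10⁻⁴ × 380 = 0.09614 m
Layer 3: 0.85 × 2.1×10⁻⁴ × 740 = 0.13209 m
Layer 4: 0.34 × 2.3×10⁻⁴ × 770 = 0.060214 m
Layer 5: 1.4×10⁻⁴ × 1100 × 0.25 = 0.03850 m
Δh = 0.0125294 + 0.09614 + 0.13209 + 0.060214 + 0.03850 = 0.3394734 m ≈ 340 mm

Δh ≈ 340 mm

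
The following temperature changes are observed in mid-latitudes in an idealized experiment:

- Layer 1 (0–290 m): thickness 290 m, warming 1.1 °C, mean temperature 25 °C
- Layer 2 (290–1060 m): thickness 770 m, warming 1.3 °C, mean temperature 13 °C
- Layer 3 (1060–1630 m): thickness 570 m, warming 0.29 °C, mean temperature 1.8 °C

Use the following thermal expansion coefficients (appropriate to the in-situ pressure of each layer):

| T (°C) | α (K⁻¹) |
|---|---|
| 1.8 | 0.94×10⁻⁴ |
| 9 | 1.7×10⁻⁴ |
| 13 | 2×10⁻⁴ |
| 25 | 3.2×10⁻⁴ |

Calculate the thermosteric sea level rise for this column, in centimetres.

Δh = 31.8 cm

Layer 1 at 25 °C → α = 3.2×10⁻⁴ K⁻¹
Layer 2 at 13 °C → α = 2×10⁻⁴ K⁻¹
Layer 3 at 1.8 °C → α = 0.94×10⁻⁴ K⁻¹
3.2×10⁻⁴ × 1.1 × 290 = 0.10208 m
290–1060 m: 2×10⁻⁴ × 1.3 × 770 = 0.20020 m
Layer 3: 0.29 × 0.94×10⁻⁴ × 570 = 0.0155382 m
Δh = 0.10208 + 0.20020 + 0.0155382 = 0.3178182 m ≈ 31.8 cm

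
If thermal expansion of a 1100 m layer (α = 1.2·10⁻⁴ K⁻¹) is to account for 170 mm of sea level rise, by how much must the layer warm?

ΔT ≈ 1.29 °C

ΔT = Δh/(αH) = 0.17 / (1.2×10⁻⁴ × 1100) ≈ 1.288 °C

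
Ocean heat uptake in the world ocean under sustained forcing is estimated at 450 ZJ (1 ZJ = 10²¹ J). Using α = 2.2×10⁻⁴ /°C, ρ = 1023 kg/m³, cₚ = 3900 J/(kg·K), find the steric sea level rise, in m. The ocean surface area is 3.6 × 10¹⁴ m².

Δh = 0.069 m

Per unit area: Q = 450×10²¹ / (3.6×10¹⁴) = 1.25×10⁹ J/m²
Δh = αQ/(ρcₚ) = 2.2×10⁻⁴ × 1.25×10⁹ / (1023 × 3900) ≈ 0.068927 m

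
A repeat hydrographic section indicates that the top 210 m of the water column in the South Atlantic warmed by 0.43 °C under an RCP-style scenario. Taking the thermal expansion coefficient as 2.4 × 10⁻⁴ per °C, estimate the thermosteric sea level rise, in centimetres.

Δh = αΔT·H = 2.4×10⁻⁴ × 0.43 × 210 = 0.021672 m

2.2 cm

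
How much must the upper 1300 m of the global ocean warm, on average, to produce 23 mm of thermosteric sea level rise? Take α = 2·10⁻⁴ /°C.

ΔT ≈ 0.088 °C

ΔT = Δh/(αH) = 0.023 / (2×10⁻⁴ × 1300) ≈ 0.08846 °C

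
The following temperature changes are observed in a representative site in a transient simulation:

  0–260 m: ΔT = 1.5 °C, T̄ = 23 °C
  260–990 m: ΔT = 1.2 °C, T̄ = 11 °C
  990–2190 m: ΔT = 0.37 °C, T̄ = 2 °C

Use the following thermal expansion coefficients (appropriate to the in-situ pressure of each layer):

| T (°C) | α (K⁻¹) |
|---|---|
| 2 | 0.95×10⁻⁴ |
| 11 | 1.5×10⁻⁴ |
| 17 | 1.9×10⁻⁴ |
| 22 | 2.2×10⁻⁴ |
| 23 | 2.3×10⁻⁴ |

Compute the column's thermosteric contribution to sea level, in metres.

Layer 1 at 23 °C → α = 2.3×10⁻⁴ K⁻¹
Layer 2 at 11 °C → α = 1.5×10⁻⁴ K⁻¹
Layer 3 at 2 °C → α = 0.95×10⁻⁴ K⁻¹
Layer 1: 260 × 1.5 × 2.3×10⁻⁴ = 0.08970 m
260–990 m: 730 × 1.2 × 1.5×10⁻⁴ = 0.13140 m
Layer 3: 0.37 × 1200 × 0.95×10⁻⁴ = 0.04218 m
Δh = 0.08970 + 0.13140 + 0.04218 = 0.26328 m

about 0.26 m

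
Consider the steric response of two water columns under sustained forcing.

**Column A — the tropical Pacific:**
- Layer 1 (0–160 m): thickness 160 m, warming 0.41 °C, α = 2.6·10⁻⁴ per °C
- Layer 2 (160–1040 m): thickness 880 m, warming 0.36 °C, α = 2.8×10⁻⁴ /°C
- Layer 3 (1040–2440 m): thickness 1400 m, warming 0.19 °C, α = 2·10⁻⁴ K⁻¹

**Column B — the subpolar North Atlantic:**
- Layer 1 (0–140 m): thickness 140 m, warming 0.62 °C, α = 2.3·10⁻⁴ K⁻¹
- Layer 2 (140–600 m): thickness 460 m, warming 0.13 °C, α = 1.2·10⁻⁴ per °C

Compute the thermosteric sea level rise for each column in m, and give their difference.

A 0–160 m: 160 × 2.6×10⁻⁴ × 0.41 = 0.017056 m
A 0.36 × 880 × 2.8×10⁻⁴ = 0.088704 m
A 1040–2440 m: 0.19 × 1400 × 2×10⁻⁴ = 0.05320 m
A total: 0.15896 m
B 0.62 × 2.3×10⁻⁴ × 140 = 0.019964 m
B 140–600 m: 0.13 × 1.2×10⁻⁴ × 460 = 0.007176 m
B total: 0.02714 m
Difference: 0.15896 − 0.02714 = 0.13182 m

A: 0.16 m; B: 0.027 m; difference 0.13 m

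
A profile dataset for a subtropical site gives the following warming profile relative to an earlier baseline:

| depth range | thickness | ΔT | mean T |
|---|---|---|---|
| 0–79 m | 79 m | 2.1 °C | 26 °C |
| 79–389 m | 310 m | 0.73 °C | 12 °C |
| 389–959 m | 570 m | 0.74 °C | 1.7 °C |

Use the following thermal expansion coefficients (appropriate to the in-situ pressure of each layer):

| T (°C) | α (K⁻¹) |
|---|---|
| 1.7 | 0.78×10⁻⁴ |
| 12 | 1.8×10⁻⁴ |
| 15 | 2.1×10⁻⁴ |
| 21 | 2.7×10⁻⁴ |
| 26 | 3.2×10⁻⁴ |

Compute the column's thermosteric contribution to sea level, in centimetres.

Layer 1 at 26 °C → α = 3.2×10⁻⁴ K⁻¹
Layer 2 at 12 °C → α = 1.8×10⁻⁴ K⁻¹
Layer 3 at 1.7 °C → α = 0.78×10⁻⁴ K⁻¹
0–79 m: 3.2×10⁻⁴ × 2.1 × 79 = 0.053088 m
1.8×10⁻⁴ × 0.73 × 310 = 0.040734 m
Layer 3: 570 × 0.78×10⁻⁴ × 0.74 = 0.0329004 m
Δh = 0.053088 + 0.040734 + 0.0329004 = 0.1267224 m ≈ 12.7 cm

Δh = 12.7 cm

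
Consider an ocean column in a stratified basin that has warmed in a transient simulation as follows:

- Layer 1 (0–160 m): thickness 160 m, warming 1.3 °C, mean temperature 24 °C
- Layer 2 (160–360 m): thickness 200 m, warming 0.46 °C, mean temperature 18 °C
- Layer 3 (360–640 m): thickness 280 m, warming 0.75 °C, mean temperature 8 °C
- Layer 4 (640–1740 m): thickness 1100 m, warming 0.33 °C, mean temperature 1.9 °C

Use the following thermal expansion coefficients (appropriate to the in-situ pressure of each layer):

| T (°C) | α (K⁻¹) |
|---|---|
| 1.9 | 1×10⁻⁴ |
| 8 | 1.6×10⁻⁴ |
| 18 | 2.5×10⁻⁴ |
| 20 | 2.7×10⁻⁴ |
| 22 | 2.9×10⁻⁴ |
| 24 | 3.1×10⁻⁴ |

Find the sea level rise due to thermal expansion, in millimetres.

Δh = 157 mm

Layer 1 at 24 °C → α = 3.1×10⁻⁴ K⁻¹
Layer 2 at 18 °C → α = 2.5×10⁻⁴ K⁻¹
Layer 3 at 8 °C → α = 1.6×10⁻⁴ K⁻¹
Layer 4 at 1.9 °C → α = 1×10⁻⁴ K⁻¹
1.3 × 160 × 3.1×10⁻⁴ = 0.06448 m
160–360 m: 2.5×10⁻⁴ × 0.46 × 200 = 0.02300 m
1.6×10⁻⁴ × 0.75 × 280 = 0.03360 m
Layer 4: 0.33 × 1×10⁻⁴ × 1100 = 0.03630 m
Δh = 0.06448 + 0.02300 + 0.03360 + 0.03630 = 0.15738 m ≈ 157 mm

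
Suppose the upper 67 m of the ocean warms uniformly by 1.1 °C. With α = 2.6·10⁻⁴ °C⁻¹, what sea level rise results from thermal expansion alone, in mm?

Δh = αΔT·H = 2.6×10⁻⁴ × 1.1 × 67 = 0.019162 m

19 mm of thermosteric rise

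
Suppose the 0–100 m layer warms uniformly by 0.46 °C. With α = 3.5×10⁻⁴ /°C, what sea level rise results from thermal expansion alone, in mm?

Δh = αΔT·H = 3.5×10⁻⁴ × 0.46 × 100 = 0.01610 m

Δh = 16 mm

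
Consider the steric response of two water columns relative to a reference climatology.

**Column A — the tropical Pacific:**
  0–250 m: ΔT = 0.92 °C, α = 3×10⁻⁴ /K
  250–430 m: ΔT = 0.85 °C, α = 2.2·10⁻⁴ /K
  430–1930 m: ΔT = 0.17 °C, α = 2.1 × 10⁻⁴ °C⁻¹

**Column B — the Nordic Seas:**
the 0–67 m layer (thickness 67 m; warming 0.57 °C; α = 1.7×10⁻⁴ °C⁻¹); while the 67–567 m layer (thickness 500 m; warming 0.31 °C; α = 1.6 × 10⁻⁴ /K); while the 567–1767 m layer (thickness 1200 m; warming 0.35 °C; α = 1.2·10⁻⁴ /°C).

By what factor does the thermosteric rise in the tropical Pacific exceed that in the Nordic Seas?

a factor of 1.9

A Layer 1: 3×10⁻⁴ × 0.92 × 250 = 0.06900 m
A 0.85 × 2.2×10⁻⁴ × 180 = 0.03366 m
A Layer 3: 1500 × 2.1×10⁻⁴ × 0.17 = 0.05355 m
A total: 0.15621 m
B Layer 1: 0.57 × 67 × 1.7×10⁻⁴ = 0.0064923 m
B 67–567 m: 1.6×10⁻⁴ × 0.31 × 500 = 0.02480 m
B 1.2×10⁻⁴ × 0.35 × 1200 = 0.05040 m
B total: 0.0816923 m
Ratio: 0.15621 / 0.0816923 ≈ 1.912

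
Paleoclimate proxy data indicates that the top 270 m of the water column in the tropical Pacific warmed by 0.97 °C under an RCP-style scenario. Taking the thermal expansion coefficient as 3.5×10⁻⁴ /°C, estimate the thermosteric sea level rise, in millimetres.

91.7 mm

Δh = αΔT·H = 3.5×10⁻⁴ × 0.97 × 270 = 0.091665 m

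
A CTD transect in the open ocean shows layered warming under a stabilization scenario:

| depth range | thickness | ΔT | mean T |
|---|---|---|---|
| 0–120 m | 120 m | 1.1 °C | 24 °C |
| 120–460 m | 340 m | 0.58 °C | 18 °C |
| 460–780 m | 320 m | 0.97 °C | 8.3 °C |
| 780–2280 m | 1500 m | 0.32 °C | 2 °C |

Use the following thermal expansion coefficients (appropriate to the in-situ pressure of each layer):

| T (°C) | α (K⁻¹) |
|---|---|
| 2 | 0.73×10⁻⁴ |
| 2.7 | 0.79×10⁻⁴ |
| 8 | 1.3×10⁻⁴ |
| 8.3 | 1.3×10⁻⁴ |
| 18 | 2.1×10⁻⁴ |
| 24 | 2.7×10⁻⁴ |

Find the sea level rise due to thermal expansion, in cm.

Layer 1 at 24 °C → α = 2.7×10⁻⁴ K⁻¹
Layer 2 at 18 °C → α = 2.1×10⁻⁴ K⁻¹
Layer 3 at 8.3 °C → α = 1.3×10⁻⁴ K⁻¹
Layer 4 at 2 °C → α = 0.73×10⁻⁴ K⁻¹
Layer 1: 1.1 × 2.7×10⁻⁴ × 120 = 0.03564 m
340 × 0.58 × 2.1×10⁻⁴ = 0.041412 m
1.3×10⁻⁴ × 0.97 × 320 = 0.040352 m
780–2280 m: 0.32 × 1500 × 0.73×10⁻⁴ = 0.03504 m
Δh = 0.03564 + 0.041412 + 0.040352 + 0.03504 = 0.152444 m

about 15.2 cm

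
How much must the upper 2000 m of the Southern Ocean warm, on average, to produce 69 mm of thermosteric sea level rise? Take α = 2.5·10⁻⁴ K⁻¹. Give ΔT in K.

0.138 K

ΔT = Δh/(αH) = 0.069 / (2.5×10⁻⁴ × 2000) = 0.1380 K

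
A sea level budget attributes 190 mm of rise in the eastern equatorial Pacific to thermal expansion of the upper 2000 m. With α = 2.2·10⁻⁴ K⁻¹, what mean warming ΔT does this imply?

0.43 K

ΔT = Δh/(αH) = 0.19 / (2.2×10⁻⁴ × 2000) ≈ 0.4318 K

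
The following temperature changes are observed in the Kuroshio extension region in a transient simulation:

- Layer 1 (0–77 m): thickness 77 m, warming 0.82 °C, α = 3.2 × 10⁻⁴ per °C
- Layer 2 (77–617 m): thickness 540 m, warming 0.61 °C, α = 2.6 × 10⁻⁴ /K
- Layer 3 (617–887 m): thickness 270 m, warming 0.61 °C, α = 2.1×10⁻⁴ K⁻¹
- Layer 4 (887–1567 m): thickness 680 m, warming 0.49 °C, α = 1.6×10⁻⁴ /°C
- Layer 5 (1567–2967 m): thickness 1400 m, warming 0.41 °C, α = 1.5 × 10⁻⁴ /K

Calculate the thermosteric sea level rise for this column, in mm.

Layer 1: 0.82 × 3.2×10⁻⁴ × 77 = 0.0202048 m
540 × 2.6×10⁻⁴ × 0.61 = 0.085644 m
270 × 0.61 × 2.1×10⁻⁴ = 0.034587 m
887–1567 m: 1.6×10⁻⁴ × 680 × 0.49 = 0.053312 m
1400 × 0.41 × 1.5×10⁻⁴ = 0.08610 m
Δh = 0.0202048 + 0.085644 + 0.034587 + 0.053312 + 0.08610 = 0.2798478 m

about 280 mm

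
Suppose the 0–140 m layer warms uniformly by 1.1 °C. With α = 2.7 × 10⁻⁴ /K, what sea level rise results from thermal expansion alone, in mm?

Δh = αΔT·H = 2.7×10⁻⁴ × 1.1 × 140 = 0.04158 m

41.6 mm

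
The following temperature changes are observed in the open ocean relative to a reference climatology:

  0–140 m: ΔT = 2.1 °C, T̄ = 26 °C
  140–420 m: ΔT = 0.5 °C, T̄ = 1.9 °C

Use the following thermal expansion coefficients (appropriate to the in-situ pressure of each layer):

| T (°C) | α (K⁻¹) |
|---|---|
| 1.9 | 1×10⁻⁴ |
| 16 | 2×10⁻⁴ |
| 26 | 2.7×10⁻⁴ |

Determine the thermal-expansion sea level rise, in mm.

about 93 mm

Layer 1 at 26 °C → α = 2.7×10⁻⁴ K⁻¹
Layer 2 at 1.9 °C → α = 1×10⁻⁴ K⁻¹
0–140 m: 2.1 × 2.7×10⁻⁴ × 140 = 0.07938 m
0.5 × 280 × 1×10⁻⁴ = 0.01400 m
Δh = 0.07938 + 0.01400 = 0.09338 m ≈ 93 mm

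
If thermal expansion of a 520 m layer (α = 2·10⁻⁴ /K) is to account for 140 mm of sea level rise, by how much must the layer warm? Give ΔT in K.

1.35 K

ΔT = Δh/(αH) = 0.14 / (2×10⁻⁴ × 520) ≈ 1.346 K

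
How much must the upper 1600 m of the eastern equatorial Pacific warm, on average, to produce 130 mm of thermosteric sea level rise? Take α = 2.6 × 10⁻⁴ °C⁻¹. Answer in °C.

ΔT = Δh/(αH) = 0.13 / (2.6×10⁻⁴ × 1600) = 0.3125 °C

ΔT ≈ 0.31 °C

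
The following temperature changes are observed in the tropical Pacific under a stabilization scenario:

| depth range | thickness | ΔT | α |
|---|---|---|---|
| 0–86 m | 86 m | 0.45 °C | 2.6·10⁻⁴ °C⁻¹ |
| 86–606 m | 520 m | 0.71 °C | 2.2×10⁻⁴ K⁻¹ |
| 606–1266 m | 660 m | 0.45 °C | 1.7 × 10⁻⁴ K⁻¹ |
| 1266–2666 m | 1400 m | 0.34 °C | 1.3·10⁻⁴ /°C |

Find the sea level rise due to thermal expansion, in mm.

about 200 mm

Layer 1: 2.6×10⁻⁴ × 0.45 × 86 = 0.010062 m
86–606 m: 520 × 0.71 × 2.2×10⁻⁴ = 0.081224 m
606–1266 m: 0.45 × 660 × 1.7×10⁻⁴ = 0.05049 m
1.3×10⁻⁴ × 1400 × 0.34 = 0.06188 m
Δh = 0.010062 + 0.081224 + 0.05049 + 0.06188 = 0.203656 m ≈ 200 mm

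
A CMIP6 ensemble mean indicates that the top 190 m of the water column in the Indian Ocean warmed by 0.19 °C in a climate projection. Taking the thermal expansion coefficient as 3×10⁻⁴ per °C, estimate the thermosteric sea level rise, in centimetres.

Δh = αΔT·H = 3×10⁻⁴ × 0.19 × 190 = 0.01083 m

Δh = 1.08 cm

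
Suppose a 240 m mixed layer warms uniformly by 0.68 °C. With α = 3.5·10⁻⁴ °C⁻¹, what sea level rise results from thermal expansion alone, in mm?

57.1 mm

Δh = αΔT·H = 3.5×10⁻⁴ × 0.68 × 240 = 0.05712 m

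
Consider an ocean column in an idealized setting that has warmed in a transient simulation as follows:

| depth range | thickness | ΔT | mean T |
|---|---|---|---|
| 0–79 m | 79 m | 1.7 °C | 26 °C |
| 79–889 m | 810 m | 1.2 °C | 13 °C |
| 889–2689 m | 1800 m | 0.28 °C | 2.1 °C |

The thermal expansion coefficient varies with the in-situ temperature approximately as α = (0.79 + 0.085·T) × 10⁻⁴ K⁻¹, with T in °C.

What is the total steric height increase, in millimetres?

270 mm of thermosteric rise

Layer 1: α = (0.79 + 0.085×26)×10⁻⁴ = 3×10⁻⁴ K⁻¹
Layer 2: α = (0.79 + 0.085×13)×10⁻⁴ = 1.895×10⁻⁴ K⁻¹
Layer 3: α = (0.79 + 0.085×2.1)×10⁻⁴ = 0.9685×10⁻⁴ K⁻¹
Layer 1: 3×10⁻⁴ × 1.7 × 79 = 0.04029 m
79–889 m: 810 × 1.2 × 1.895×10⁻⁴ = 0.184194 m
Layer 3: 0.9685×10⁻⁴ × 0.28 × 1800 = 0.0488124 m
Δh = 0.04029 + 0.184194 + 0.0488124 = 0.2732964 m ≈ 270 mm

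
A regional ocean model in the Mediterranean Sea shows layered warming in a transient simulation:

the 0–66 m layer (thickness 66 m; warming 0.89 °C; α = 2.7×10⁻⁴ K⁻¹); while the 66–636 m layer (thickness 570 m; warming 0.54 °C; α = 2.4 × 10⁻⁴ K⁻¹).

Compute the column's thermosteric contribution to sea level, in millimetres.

Δh ≈ 89.7 mm

0.89 × 66 × 2.7×10⁻⁴ = 0.0158598 m
Layer 2: 2.4×10⁻⁴ × 0.54 × 570 = 0.073872 m
Δh = 0.0158598 + 0.073872 = 0.0897318 m ≈ 89.7 mm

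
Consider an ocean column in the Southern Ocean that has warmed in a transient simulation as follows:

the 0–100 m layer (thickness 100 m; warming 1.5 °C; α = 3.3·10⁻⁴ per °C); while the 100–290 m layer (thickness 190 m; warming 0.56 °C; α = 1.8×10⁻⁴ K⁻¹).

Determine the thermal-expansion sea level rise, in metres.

Δh = 0.069 m

1.5 × 3.3×10⁻⁴ × 100 = 0.04950 m
Layer 2: 190 × 1.8×10⁻⁴ × 0.56 = 0.019152 m
Δh = 0.04950 + 0.019152 = 0.068652 m ≈ 0.069 m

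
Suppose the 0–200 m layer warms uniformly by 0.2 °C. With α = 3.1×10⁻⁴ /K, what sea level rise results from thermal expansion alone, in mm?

Δh ≈ 12.4 mm

Δh = αΔT·H = 3.1×10⁻⁴ × 0.2 × 200 = 0.01240 m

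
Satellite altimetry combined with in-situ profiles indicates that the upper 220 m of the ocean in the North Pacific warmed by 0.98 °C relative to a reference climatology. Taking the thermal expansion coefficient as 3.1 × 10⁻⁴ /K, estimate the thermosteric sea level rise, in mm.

Δh = αΔT·H = 3.1×10⁻⁴ × 0.98 × 220 = 0.066836 m

66.8 mm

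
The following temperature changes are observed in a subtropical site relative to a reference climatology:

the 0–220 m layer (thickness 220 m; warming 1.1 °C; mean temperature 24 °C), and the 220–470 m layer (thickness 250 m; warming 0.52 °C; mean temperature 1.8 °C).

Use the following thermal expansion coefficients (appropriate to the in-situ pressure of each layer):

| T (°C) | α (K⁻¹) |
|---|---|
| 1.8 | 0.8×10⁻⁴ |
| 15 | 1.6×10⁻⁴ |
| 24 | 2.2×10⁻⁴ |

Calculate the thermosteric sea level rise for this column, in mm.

Layer 1 at 24 °C → α = 2.2×10⁻⁴ K⁻¹
Layer 2 at 1.8 °C → α = 0.8×10⁻⁴ K⁻¹
0–220 m: 2.2×10⁻⁴ × 1.1 × 220 = 0.05324 m
0.8×10⁻⁴ × 250 × 0.52 = 0.01040 m
Δh = 0.05324 + 0.01040 = 0.06364 m

Δh ≈ 63.6 mm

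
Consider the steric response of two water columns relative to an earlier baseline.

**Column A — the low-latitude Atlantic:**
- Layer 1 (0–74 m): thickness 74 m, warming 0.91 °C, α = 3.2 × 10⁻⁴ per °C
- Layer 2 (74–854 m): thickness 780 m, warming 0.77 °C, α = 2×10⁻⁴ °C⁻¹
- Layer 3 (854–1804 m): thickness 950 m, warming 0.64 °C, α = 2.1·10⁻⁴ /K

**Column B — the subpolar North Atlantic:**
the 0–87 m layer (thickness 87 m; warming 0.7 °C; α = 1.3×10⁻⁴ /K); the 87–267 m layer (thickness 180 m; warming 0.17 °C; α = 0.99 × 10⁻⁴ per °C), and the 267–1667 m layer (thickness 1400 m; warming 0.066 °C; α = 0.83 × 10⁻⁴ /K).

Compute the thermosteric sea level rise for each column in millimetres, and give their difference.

A: 270 mm; B: 19 mm; difference 250 mm

A 0–74 m: 3.2×10⁻⁴ × 74 × 0.91 = 0.0215488 m
A 74–854 m: 2×10⁻⁴ × 780 × 0.77 = 0.12012 m
A 2.1×10⁻⁴ × 950 × 0.64 = 0.12768 m
A total: 0.2693488 m
B 1.3×10⁻⁴ × 87 × 0.7 = 0.007917 m
B Layer 2: 180 × 0.17 × 0.99×10⁻⁴ = 0.0030294 m
B Layer 3: 1400 × 0.83×10⁻⁴ × 0.066 = 0.0076692 m
B total: 0.0186156 m
Difference: 0.2693488 − 0.0186156 = 0.2507332 m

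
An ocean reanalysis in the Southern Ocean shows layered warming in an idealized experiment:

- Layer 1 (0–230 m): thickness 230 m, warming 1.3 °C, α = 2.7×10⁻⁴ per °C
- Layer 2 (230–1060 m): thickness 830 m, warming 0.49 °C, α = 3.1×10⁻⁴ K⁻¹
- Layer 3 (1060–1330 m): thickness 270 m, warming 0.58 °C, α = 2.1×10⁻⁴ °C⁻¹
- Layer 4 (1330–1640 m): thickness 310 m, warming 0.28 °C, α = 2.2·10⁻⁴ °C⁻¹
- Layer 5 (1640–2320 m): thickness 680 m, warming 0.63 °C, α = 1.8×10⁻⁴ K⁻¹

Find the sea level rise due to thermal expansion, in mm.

Δh ≈ 336 mm

2.7×10⁻⁴ × 230 × 1.3 = 0.08073 m
Layer 2: 3.1×10⁻⁴ × 0.49 × 830 = 0.126077 m
Layer 3: 2.1×10⁻⁴ × 0.58 × 270 = 0.032886 m
1330–1640 m: 310 × 2.2×10⁻⁴ × 0.28 = 0.019096 m
Layer 5: 680 × 0.63 × 1.8×10⁻⁴ = 0.077112 m
Δh = 0.08073 + 0.126077 + 0.032886 + 0.019096 + 0.077112 = 0.335901 m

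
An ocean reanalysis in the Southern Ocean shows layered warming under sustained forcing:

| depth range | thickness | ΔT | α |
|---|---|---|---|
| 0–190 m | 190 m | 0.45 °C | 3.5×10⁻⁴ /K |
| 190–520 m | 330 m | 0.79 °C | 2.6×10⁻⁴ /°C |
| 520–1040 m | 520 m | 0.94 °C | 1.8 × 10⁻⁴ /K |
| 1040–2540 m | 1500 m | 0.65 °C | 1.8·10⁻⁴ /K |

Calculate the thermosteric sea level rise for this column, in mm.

Layer 1: 3.5×10⁻⁴ × 190 × 0.45 = 0.029925 m
2.6×10⁻⁴ × 330 × 0.79 = 0.067782 m
520–1040 m: 0.94 × 520 × 1.8×10⁻⁴ = 0.087984 m
1040–2540 m: 1.8×10⁻⁴ × 0.65 × 1500 = 0.17550 m
Δh = 0.029925 + 0.067782 + 0.087984 + 0.17550 = 0.361191 m ≈ 361 mm

361 mm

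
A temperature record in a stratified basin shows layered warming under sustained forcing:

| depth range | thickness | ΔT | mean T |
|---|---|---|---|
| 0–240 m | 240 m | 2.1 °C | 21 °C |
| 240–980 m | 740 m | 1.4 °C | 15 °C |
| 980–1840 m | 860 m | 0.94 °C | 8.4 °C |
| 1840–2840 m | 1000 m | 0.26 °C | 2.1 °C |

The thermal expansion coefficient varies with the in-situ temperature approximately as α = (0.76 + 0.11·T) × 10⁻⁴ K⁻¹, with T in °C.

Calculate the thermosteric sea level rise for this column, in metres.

Layer 1: α = (0.76 + 0.11×21)×10⁻⁴ = 3.07×10⁻⁴ K⁻¹
Layer 2: α = (0.76 + 0.11×15)×10⁻⁴ = 2.41×10⁻⁴ K⁻¹
Layer 3: α = (0.76 + 0.11×8.4)×10⁻⁴ = 1.684×10⁻⁴ K⁻¹
Layer 4: α = (0.76 + 0.11×2.1)×10⁻⁴ = 0.991×10⁻⁴ K⁻¹
2.1 × 3.07×10⁻⁴ × 240 = 0.154728 m
2.41×10⁻⁴ × 740 × 1.4 = 0.249676 m
Layer 3: 0.94 × 860 × 1.684×10⁻⁴ = 0.13613456 m
0.26 × 0.991×10⁻⁴ × 1000 = 0.025766 m
Δh = 0.154728 + 0.249676 + 0.13613456 + 0.025766 = 0.56630456 m ≈ 0.57 m

Δh ≈ 0.57 m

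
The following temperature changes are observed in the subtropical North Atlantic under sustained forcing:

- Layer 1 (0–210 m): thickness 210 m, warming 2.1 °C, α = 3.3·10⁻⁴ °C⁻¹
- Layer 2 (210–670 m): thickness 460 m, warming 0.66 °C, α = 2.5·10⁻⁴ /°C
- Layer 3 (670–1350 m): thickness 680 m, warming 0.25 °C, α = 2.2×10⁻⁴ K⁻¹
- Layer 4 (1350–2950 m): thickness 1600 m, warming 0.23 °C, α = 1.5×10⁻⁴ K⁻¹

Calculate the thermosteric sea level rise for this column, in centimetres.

about 31.4 cm

2.1 × 210 × 3.3×10⁻⁴ = 0.14553 m
0.66 × 2.5×10⁻⁴ × 460 = 0.07590 m
670–1350 m: 0.25 × 2.2×10⁻⁴ × 680 = 0.03740 m
1350–2950 m: 1.5×10⁻⁴ × 0.23 × 1600 = 0.05520 m
Δh = 0.14553 + 0.07590 + 0.03740 + 0.05520 = 0.31403 m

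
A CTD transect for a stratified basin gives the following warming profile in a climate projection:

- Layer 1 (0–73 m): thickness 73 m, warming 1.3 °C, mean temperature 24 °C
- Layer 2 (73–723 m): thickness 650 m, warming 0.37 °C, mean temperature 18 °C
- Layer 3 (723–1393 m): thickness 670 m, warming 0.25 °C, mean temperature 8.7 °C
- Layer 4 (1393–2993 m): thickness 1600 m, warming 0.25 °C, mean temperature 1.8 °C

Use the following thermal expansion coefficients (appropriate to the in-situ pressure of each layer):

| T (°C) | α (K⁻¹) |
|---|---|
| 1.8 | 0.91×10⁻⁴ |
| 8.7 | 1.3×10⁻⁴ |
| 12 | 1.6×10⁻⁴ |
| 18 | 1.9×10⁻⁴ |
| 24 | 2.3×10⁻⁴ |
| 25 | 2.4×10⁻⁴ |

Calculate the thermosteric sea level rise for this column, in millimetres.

Layer 1 at 24 °C → α = 2.3×10⁻⁴ K⁻¹
Layer 2 at 18 °C → α = 1.9×10⁻⁴ K⁻¹
Layer 3 at 8.7 °C → α = 1.3×10⁻⁴ K⁻¹
Layer 4 at 1.8 °C → α = 0.91×10⁻⁴ K⁻¹
0–73 m: 2.3×10⁻⁴ × 1.3 × 73 = 0.021827 m
73–723 m: 1.9×10⁻⁴ × 650 × 0.37 = 0.045695 m
723–1393 m: 670 × 1.3×10⁻⁴ × 0.25 = 0.021775 m
Layer 4: 0.25 × 0.91×10⁻⁴ × 1600 = 0.03640 m
Δh = 0.021827 + 0.045695 + 0.021775 + 0.03640 = 0.125697 m

126 mm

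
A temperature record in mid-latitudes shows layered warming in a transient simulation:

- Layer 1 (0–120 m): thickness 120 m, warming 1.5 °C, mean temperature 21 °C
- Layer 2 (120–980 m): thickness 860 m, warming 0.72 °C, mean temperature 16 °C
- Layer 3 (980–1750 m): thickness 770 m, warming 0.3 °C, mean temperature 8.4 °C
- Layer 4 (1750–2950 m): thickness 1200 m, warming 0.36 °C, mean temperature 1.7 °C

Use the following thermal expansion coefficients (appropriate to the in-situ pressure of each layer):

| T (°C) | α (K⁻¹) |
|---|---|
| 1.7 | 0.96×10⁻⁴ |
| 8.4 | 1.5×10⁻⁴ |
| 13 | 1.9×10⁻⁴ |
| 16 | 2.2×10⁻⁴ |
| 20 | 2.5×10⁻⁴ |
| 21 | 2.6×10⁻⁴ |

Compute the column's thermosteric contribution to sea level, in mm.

259 mm of thermosteric rise

Layer 1 at 21 °C → α = 2.6×10⁻⁴ K⁻¹
Layer 2 at 16 °C → α = 2.2×10⁻⁴ K⁻¹
Layer 3 at 8.4 °C → α = 1.5×10⁻⁴ K⁻¹
Layer 4 at 1.7 °C → α = 0.96×10⁻⁴ K⁻¹
0–120 m: 120 × 1.5 × 2.6×10⁻⁴ = 0.04680 m
Layer 2: 0.72 × 860 × 2.2×10⁻⁴ = 0.136224 m
980–1750 m: 770 × 0.3 × 1.5×10⁻⁴ = 0.03465 m
1750–2950 m: 1200 × 0.36 × 0.96×10⁻⁴ = 0.041472 m
Δh = 0.04680 + 0.136224 + 0.03465 + 0.041472 = 0.259146 m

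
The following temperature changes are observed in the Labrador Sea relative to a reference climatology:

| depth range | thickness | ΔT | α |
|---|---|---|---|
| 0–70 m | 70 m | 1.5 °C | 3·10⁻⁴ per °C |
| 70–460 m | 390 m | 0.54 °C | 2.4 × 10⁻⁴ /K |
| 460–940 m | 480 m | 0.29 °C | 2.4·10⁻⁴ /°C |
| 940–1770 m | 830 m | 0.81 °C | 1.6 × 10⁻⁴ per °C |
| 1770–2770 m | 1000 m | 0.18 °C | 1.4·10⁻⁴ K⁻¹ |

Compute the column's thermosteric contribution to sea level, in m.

about 0.248 m

0–70 m: 70 × 1.5 × 3×10⁻⁴ = 0.03150 m
2.4×10⁻⁴ × 0.54 × 390 = 0.050544 m
0.29 × 480 × 2.4×10⁻⁴ = 0.033408 m
940–1770 m: 0.81 × 1.6×10⁻⁴ × 830 = 0.107568 m
1770–2770 m: 1.4×10⁻⁴ × 1000 × 0.18 = 0.02520 m
Δh = 0.03150 + 0.050544 + 0.033408 + 0.107568 + 0.02520 = 0.24822 m ≈ 0.248 m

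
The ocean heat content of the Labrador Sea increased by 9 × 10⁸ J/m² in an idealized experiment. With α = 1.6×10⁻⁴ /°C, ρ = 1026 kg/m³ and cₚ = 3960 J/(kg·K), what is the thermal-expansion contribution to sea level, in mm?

Δh = αQ/(ρcₚ) = 1.6×10⁻⁴ × 9×10⁸ / (1026 × 3960) ≈ 0.035442 m

35 mm of thermosteric rise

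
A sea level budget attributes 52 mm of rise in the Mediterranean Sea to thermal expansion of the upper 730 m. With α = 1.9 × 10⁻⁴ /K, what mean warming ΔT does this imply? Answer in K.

ΔT = Δh/(αH) = 0.052 / (1.9×10⁻⁴ × 730) ≈ 0.3749 K

0.375 K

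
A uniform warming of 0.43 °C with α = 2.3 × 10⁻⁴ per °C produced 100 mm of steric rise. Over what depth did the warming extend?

H = Δh/(αΔT) = 0.1 / (2.3×10⁻⁴ × 0.43) ≈ 1011 m

1010 m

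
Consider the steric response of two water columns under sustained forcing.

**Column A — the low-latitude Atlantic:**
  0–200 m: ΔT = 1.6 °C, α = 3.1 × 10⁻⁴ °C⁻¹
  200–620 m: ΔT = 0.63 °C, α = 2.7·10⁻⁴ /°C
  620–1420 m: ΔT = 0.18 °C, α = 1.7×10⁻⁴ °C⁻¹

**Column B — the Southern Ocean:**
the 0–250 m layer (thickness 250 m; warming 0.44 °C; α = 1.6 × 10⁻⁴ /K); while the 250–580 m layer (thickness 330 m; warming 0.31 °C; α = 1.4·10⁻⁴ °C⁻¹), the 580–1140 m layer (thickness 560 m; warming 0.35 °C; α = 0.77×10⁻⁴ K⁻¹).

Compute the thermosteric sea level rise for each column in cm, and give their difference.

A 0–200 m: 1.6 × 200 × 3.1×10⁻⁴ = 0.09920 m
A 200–620 m: 2.7×10⁻⁴ × 420 × 0.63 = 0.071442 m
A 0.18 × 1.7×10⁻⁴ × 800 = 0.02448 m
A total: 0.195122 m
B Layer 1: 1.6×10⁻⁴ × 250 × 0.44 = 0.01760 m
B 330 × 0.31 × 1.4×10⁻⁴ = 0.014322 m
B 0.77×10⁻⁴ × 560 × 0.35 = 0.015092 m
B total: 0.047014 m
Difference: 0.195122 − 0.047014 = 0.148108 m

A: 20 cm; B: 4.7 cm; difference 15 cm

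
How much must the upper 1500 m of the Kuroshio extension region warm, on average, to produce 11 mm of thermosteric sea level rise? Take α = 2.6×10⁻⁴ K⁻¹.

ΔT ≈ 0.0282 °C

ΔT = Δh/(αH) = 0.011 / (2.6×10⁻⁴ × 1500) ≈ 0.02821 °C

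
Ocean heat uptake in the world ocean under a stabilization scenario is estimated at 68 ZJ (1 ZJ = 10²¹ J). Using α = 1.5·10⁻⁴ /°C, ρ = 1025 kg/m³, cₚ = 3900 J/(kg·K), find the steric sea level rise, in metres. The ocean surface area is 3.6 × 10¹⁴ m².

0.00709 m

Per unit area: Q = 68×10²¹ / (3.6×10¹⁴) ≈ 1.889×10⁸ J/m²
Δh = αQ/(ρcₚ) = 1.5×10⁻⁴ × 1.889×10⁸ / (1025 × 3900) ≈ 0.0070882 m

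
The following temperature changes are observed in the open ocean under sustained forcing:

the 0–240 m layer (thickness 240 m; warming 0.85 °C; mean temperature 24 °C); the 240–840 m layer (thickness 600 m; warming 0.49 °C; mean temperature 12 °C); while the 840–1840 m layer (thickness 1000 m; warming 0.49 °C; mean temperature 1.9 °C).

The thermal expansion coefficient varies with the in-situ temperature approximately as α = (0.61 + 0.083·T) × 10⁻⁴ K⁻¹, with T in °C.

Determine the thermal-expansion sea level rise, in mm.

Layer 1: α = (0.61 + 0.083×24)×10⁻⁴ = 2.602×10⁻⁴ K⁻¹
Layer 2: α = (0.61 + 0.083×12)×10⁻⁴ = 1.606×10⁻⁴ K⁻¹
Layer 3: α = (0.61 + 0.083×1.9)×10⁻⁴ = 0.7677×10⁻⁴ K⁻¹
Layer 1: 2.602×10⁻⁴ × 0.85 × 240 = 0.0530808 m
Layer 2: 600 × 1.606×10⁻⁴ × 0.49 = 0.0472164 m
0.49 × 1000 × 0.7677×10⁻⁴ = 0.0376173 m
Δh = 0.0530808 + 0.0472164 + 0.0376173 = 0.1379145 m

Δh ≈ 140 mm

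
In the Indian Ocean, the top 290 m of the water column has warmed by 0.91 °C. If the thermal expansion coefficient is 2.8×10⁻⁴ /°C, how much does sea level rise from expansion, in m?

Δh = αΔT·H = 2.8×10⁻⁴ × 0.91 × 290 = 0.073892 m

Δh = 0.074 m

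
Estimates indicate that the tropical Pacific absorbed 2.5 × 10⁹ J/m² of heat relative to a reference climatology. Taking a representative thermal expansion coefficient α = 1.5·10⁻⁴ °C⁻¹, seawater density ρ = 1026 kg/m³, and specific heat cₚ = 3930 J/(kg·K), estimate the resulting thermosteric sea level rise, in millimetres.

Δh = αQ/(ρcₚ) = 1.5×10⁻⁴ × 2.5×10⁹ / (1026 × 3930) ≈ 0.093002 m

93.0 mm of thermosteric rise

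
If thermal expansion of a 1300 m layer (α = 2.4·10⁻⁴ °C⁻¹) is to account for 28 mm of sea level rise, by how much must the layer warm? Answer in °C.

ΔT ≈ 0.0897 °C

ΔT = Δh/(αH) = 0.028 / (2.4×10⁻⁴ × 1300) ≈ 0.08974 °C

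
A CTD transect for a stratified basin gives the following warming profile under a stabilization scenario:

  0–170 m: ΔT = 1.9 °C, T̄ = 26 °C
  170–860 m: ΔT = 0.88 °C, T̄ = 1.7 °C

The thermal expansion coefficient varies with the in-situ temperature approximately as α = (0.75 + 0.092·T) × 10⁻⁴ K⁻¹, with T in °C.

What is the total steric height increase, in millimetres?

157 mm

Layer 1: α = (0.75 + 0.092×26)×10⁻⁴ = 3.142×10⁻⁴ K⁻¹
Layer 2: α = (0.75 + 0.092×1.7)×10⁻⁴ = 0.9064×10⁻⁴ K⁻¹
Layer 1: 170 × 1.9 × 3.142×10⁻⁴ = 0.1014866 m
0.9064×10⁻⁴ × 690 × 0.88 = 0.055036608 m
Δh = 0.1014866 + 0.055036608 = 0.156523208 m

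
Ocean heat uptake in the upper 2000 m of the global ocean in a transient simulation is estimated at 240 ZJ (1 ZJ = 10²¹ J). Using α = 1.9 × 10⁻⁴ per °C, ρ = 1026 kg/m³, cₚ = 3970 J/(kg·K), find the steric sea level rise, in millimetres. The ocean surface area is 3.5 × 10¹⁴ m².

Per unit area: Q = 240×10²¹ / (3.5×10¹⁴) ≈ 6.857×10⁸ J/m²
Δh = αQ/(ρcₚ) = 1.9×10⁻⁴ × 6.857×10⁸ / (1026 × 3970) ≈ 0.031985 m

32.0 mm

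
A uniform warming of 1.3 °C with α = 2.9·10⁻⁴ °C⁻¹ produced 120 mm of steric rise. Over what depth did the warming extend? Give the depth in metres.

318 m

H = Δh/(αΔT) = 0.12 / (2.9×10⁻⁴ × 1.3) ≈ 318.3 m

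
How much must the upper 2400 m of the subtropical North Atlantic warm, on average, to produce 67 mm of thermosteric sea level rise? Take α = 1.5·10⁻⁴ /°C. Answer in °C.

ΔT = Δh/(αH) = 0.067 / (1.5×10⁻⁴ × 2400) ≈ 0.1861 °C

ΔT ≈ 0.186 °C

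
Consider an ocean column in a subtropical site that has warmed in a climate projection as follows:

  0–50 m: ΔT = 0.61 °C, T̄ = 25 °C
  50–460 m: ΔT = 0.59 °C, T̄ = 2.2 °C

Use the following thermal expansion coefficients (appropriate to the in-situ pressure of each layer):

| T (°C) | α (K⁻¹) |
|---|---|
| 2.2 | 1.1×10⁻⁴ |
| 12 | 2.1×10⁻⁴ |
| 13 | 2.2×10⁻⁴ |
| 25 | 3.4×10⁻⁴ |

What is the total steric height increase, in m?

0.0370 m

Layer 1 at 25 °C → α = 3.4×10⁻⁴ K⁻¹
Layer 2 at 2.2 °C → α = 1.1×10⁻⁴ K⁻¹
Layer 1: 50 × 3.4×10⁻⁴ × 0.61 = 0.01037 m
0.59 × 410 × 1.1×10⁻⁴ = 0.026609 m
Δh = 0.01037 + 0.026609 = 0.036979 m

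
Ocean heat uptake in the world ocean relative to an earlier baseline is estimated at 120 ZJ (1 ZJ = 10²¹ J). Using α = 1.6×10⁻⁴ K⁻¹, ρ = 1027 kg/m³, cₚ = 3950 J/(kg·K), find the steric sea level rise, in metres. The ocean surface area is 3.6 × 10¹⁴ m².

Per unit area: Q = 120×10²¹ / (3.6×10¹⁴) ≈ 3.333×10⁸ J/m²
Δh = αQ/(ρcₚ) = 1.6×10⁻⁴ × 3.333×10⁸ / (1027 × 3950) ≈ 0.013146 m

about 0.0131 m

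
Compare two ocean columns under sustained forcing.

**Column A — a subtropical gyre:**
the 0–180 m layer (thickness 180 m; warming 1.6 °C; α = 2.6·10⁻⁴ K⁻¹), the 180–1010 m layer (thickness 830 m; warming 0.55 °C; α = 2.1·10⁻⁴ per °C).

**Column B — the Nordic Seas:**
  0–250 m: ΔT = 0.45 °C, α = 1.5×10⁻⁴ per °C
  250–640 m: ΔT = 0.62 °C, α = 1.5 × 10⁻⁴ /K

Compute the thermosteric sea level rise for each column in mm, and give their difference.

A 0–180 m: 180 × 2.6×10⁻⁴ × 1.6 = 0.07488 m
A 180–1010 m: 0.55 × 2.1×10⁻⁴ × 830 = 0.095865 m
A total: 0.170745 m
B Layer 1: 250 × 0.45 × 1.5×10⁻⁴ = 0.016875 m
B 250–640 m: 390 × 1.5×10⁻⁴ × 0.62 = 0.03627 m
B total: 0.053145 m
Difference: 0.170745 − 0.053145 = 0.11760 m

A: 171 mm; B: 53.1 mm; difference 118 mm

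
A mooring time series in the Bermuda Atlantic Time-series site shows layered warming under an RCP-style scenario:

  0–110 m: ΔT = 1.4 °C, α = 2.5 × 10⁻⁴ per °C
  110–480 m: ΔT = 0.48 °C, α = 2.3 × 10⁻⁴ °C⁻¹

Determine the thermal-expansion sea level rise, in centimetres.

7.9 cm of thermosteric rise

Layer 1: 2.5×10⁻⁴ × 1.4 × 110 = 0.03850 m
2.3×10⁻⁴ × 370 × 0.48 = 0.040848 m
Δh = 0.03850 + 0.040848 = 0.079348 m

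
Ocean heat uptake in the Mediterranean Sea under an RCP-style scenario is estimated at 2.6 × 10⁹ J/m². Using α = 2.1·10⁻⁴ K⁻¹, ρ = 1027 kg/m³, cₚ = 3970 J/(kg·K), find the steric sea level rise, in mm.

Δh = 134 mm

Δh = αQ/(ρcₚ) = 2.1×10⁻⁴ × 2.6×10⁹ / (1027 × 3970) ≈ 0.13392 m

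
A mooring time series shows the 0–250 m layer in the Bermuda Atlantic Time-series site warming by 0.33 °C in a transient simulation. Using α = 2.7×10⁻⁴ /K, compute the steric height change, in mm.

about 22.3 mm

Δh = αΔT·H = 2.7×10⁻⁴ × 0.33 × 250 = 0.022275 m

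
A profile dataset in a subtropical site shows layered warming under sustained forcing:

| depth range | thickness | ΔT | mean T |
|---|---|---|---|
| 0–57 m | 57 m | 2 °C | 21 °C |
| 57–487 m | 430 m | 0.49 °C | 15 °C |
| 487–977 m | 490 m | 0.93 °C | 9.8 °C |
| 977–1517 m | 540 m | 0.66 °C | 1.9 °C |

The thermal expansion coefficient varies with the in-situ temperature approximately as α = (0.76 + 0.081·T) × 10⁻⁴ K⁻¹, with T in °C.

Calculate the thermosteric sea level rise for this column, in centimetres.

Layer 1: α = (0.76 + 0.081×21)×10⁻⁴ = 2.461×10⁻⁴ K⁻¹
Layer 2: α = (0.76 + 0.081×15)×10⁻⁴ = 1.975×10⁻⁴ K⁻¹
Layer 3: α = (0.76 + 0.081×9.8)×10⁻⁴ = 1.5538×10⁻⁴ K⁻¹
Layer 4: α = (0.76 + 0.081×1.9)×10⁻⁴ = 0.9139×10⁻⁴ K⁻¹
2 × 2.461×10⁻⁴ × 57 = 0.0280554 m
430 × 1.975×10⁻⁴ × 0.49 = 0.04161325 m
490 × 0.93 × 1.5538×10⁻⁴ = 0.070806666 m
Layer 4: 0.66 × 540 × 0.9139×10⁻⁴ = 0.032571396 m
Δh = 0.0280554 + 0.04161325 + 0.070806666 + 0.032571396 = 0.173046712 m

17.3 cm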